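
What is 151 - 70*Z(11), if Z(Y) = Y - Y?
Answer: 151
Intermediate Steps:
Z(Y) = 0
151 - 70*Z(11) = 151 - 70*0 = 151 + 0 = 151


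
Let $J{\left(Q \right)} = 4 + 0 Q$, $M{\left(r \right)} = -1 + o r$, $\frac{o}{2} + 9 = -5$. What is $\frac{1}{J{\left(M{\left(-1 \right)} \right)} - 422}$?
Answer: $- \frac{1}{418} \approx -0.0023923$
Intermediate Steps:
$o = -28$ ($o = -18 + 2 \left(-5\right) = -18 - 10 = -28$)
$M{\left(r \right)} = -1 - 28 r$
$J{\left(Q \right)} = 4$ ($J{\left(Q \right)} = 4 + 0 = 4$)
$\frac{1}{J{\left(M{\left(-1 \right)} \right)} - 422} = \frac{1}{4 - 422} = \frac{1}{-418} = - \frac{1}{418}$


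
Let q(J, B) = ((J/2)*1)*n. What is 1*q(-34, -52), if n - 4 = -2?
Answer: -34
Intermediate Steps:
n = 2 (n = 4 - 2 = 2)
q(J, B) = J (q(J, B) = ((J/2)*1)*2 = (J/2)*2 = J)
1*q(-34, -52) = 1*(-34) = -34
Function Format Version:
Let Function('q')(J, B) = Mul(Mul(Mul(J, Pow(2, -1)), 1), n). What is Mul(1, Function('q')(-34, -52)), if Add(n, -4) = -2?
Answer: -34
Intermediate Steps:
n = 2 (n = Add(4, -2) = 2)
Function('q')(J, B) = J (Function('q')(J, B) = Mul(Mul(Mul(J, Pow(2, -1)), 1), 2) = Mul(Mul(Mul(J, Rational(1, 2)), 1), 2) = Mul(Mul(Mul(Rational(1, 2), J), 1), 2) = Mul(Mul(Rational(1, 2), J), 2) = J)
Mul(1, Function('q')(-34, -52)) = Mul(1, -34) = -34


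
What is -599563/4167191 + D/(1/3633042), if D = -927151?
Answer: -14036676667064671885/4167191 ≈ -3.3684e+12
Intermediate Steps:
-599563/4167191 + D/(1/3633042) = -599563/4167191 - 927151/(1/3633042) = -599563*1/4167191 - 927151/1/3633042 = -599563/4167191 - 927151*3633042 = -599563/4167191 - 3368378523342 = -14036676667064671885/4167191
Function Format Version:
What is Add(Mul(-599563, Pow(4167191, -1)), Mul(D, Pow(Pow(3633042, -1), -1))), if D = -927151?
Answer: Rational(-14036676667064671885, 4167191) ≈ -3.3684e+12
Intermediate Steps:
Add(Mul(-599563, Pow(4167191, -1)), Mul(D, Pow(Pow(3633042, -1), -1))) = Add(Mul(-599563, Pow(4167191, -1)), Mul(-927151, Pow(Pow(3633042, -1), -1))) = Add(Mul(-599563, Rational(1, 4167191)), Mul(-927151, Pow(Rational(1, 3633042), -1))) = Add(Rational(-599563, 4167191), Mul(-927151, 3633042)) = Add(Rational(-599563, 4167191), -3368378523342) = Rational(-14036676667064671885, 4167191)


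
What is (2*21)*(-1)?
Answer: -42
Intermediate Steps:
(2*21)*(-1) = 42*(-1) = -42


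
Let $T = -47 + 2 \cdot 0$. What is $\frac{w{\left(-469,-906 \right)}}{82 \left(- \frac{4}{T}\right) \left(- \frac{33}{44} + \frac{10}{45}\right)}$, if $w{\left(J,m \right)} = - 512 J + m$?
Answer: $- \frac{50595453}{779} \approx -64949.0$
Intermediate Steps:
$T = -47$ ($T = -47 + 0 = -47$)
$w{\left(J,m \right)} = m - 512 J$
$\frac{w{\left(-469,-906 \right)}}{82 \left(- \frac{4}{T}\right) \left(- \frac{33}{44} + \frac{10}{45}\right)} = \frac{-906 - -240128}{82 \left(- \frac{4}{-47}\right) \left(- \frac{33}{44} + \frac{10}{45}\right)} = \frac{-906 + 240128}{82 \left(\left(-4\right) \left(- \frac{1}{47}\right)\right) \left(\left(-33\right) \frac{1}{44} + 10 \cdot \frac{1}{45}\right)} = \frac{239222}{82 \cdot \frac{4}{47} \left(- \frac{3}{4} + \frac{2}{9}\right)} = \frac{239222}{\frac{328}{47} \left(- \frac{19}{36}\right)} = \frac{239222}{- \frac{1558}{423}} = 239222 \left(- \frac{423}{1558}\right) = - \frac{50595453}{779}$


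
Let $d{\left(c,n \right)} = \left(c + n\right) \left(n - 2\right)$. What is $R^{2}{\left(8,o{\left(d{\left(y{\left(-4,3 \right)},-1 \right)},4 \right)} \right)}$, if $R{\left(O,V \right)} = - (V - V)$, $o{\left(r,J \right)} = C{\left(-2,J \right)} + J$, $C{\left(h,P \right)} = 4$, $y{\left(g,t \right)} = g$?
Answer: $0$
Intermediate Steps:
$d{\left(c,n \right)} = \left(-2 + n\right) \left(c + n\right)$ ($d{\left(c,n \right)} = \left(c + n\right) \left(-2 + n\right) = \left(-2 + n\right) \left(c + n\right)$)
$o{\left(r,J \right)} = 4 + J$
$R{\left(O,V \right)} = 0$ ($R{\left(O,V \right)} = \left(-1\right) 0 = 0$)
$R^{2}{\left(8,o{\left(d{\left(y{\left(-4,3 \right)},-1 \right)},4 \right)} \right)} = 0^{2} = 0$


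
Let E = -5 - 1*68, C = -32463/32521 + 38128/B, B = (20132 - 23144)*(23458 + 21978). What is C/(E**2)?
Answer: -277744151944/1482329280718743 ≈ -0.00018737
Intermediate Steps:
B = -136853232 (B = -3012*45436 = -136853232)
C = -277744151944/278162747367 (C = -32463/32521 + 38128/(-136853232) = -32463*1/32521 + 38128*(-1/136853232) = -32463/32521 - 2383/8553327 = -277744151944/278162747367 ≈ -0.99850)
E = -73 (E = -5 - 68 = -73)
C/(E**2) = -277744151944/(278162747367*((-73)**2)) = -277744151944/278162747367/5329 = -277744151944/278162747367*1/5329 = -277744151944/1482329280718743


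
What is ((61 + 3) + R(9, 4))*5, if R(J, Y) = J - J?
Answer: 320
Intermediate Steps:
R(J, Y) = 0
((61 + 3) + R(9, 4))*5 = ((61 + 3) + 0)*5 = (64 + 0)*5 = 64*5 = 320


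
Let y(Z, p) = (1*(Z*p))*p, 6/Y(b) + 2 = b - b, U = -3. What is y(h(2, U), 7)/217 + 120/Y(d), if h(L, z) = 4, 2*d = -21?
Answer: -1212/31 ≈ -39.097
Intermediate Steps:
d = -21/2 (d = (½)*(-21) = -21/2 ≈ -10.500)
Y(b) = -3 (Y(b) = 6/(-2 + (b - b)) = 6/(-2 + 0) = 6/(-2) = 6*(-½) = -3)
y(Z, p) = Z*p² (y(Z, p) = (Z*p)*p = Z*p²)
y(h(2, U), 7)/217 + 120/Y(d) = (4*7²)/217 + 120/(-3) = (4*49)*(1/217) + 120*(-⅓) = 196*(1/217) - 40 = 28/31 - 40 = -1212/31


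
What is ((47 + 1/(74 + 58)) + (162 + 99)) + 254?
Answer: 74185/132 ≈ 562.01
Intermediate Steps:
((47 + 1/(74 + 58)) + (162 + 99)) + 254 = ((47 + 1/132) + 261) + 254 = (6205/132 + 261) + 254 = 40657/132 + 254 = 74185/132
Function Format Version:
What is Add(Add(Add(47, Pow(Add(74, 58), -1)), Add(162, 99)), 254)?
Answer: Rational(74185, 132) ≈ 562.01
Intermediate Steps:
Add(Add(Add(47, Pow(Add(74, 58), -1)), Add(162, 99)), 254) = Add(Add(Add(47, Pow(132, -1)), 261), 254) = Add(Add(Add(47, Rational(1, 132)), 261), 254) = Add(Add(Rational(6205, 132), 261), 254) = Add(Rational(40657, 132), 254) = Rational(74185, 132)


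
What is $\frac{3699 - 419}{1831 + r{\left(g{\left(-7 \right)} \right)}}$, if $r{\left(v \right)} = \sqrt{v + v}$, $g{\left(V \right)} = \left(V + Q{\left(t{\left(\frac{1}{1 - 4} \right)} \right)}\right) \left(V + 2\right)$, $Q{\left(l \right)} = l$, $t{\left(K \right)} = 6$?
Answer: $\frac{6005680}{3352551} - \frac{3280 \sqrt{10}}{3352551} \approx 1.7883$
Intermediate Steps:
$g{\left(V \right)} = \left(2 + V\right) \left(6 + V\right)$ ($g{\left(V \right)} = \left(V + 6\right) \left(V + 2\right) = \left(6 + V\right) \left(2 + V\right) = \left(2 + V\right) \left(6 + V\right)$)
$r{\left(v \right)} = \sqrt{2} \sqrt{v}$ ($r{\left(v \right)} = \sqrt{2 v} = \sqrt{2} \sqrt{v}$)
$\frac{3699 - 419}{1831 + r{\left(g{\left(-7 \right)} \right)}} = \frac{3699 - 419}{1831 + \sqrt{2} \sqrt{12 + \left(-7\right)^{2} + 8 \left(-7\right)}} = \frac{3280}{1831 + \sqrt{2} \sqrt{12 + 49 - 56}} = \frac{3280}{1831 + \sqrt{2} \sqrt{5}} = \frac{3280}{1831 + \sqrt{10}}$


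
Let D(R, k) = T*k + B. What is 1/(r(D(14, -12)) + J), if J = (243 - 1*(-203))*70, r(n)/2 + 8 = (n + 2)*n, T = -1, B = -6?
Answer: 1/31300 ≈ 3.1949e-5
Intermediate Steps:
D(R, k) = -6 - k (D(R, k) = -k - 6 = -6 - k)
r(n) = -16 + 2*n*(2 + n) (r(n) = -16 + 2*((n + 2)*n) = -16 + 2*((2 + n)*n) = -16 + 2*(n*(2 + n)) = -16 + 2*n*(2 + n))
J = 31220 (J = (243 + 203)*70 = 446*70 = 31220)
1/(r(D(14, -12)) + J) = 1/((-16 + 2*(-6 - 1*(-12))² + 4*(-6 - 1*(-12))) + 31220) = 1/((-16 + 2*(-6 + 12)² + 4*(-6 + 12)) + 31220) = 1/((-16 + 2*6² + 4*6) + 31220) = 1/((-16 + 2*36 + 24) + 31220) = 1/((-16 + 72 + 24) + 31220) = 1/(80 + 31220) = 1/31300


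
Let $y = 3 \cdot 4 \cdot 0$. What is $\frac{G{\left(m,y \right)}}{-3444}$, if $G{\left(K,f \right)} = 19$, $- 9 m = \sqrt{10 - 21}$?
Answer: $- \frac{19}{3444} \approx -0.0055168$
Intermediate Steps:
$m = - \frac{i \sqrt{11}}{9}$ ($m = - \frac{\sqrt{10 - 21}}{9} = - \frac{\sqrt{-11}}{9} = - \frac{i \sqrt{11}}{9} \approx - 0.36851 i$)
$y = 0$ ($y = 12 \cdot 0 = 0$)
$\frac{G{\left(m,y \right)}}{-3444} = \frac{19}{-3444} = 19 \left(- \frac{1}{3444}\right) = - \frac{19}{3444}$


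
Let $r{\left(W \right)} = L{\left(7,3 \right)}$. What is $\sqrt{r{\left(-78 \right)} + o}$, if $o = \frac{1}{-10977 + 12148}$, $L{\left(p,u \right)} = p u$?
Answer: $\frac{4 \sqrt{1799827}}{1171} \approx 4.5827$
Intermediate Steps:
$r{\left(W \right)} = 21$ ($r{\left(W \right)} = 7 \cdot 3 = 21$)
$o = \frac{1}{1171} \approx 0.00085397$
$\sqrt{r{\left(-78 \right)} + o} = \sqrt{21 + \frac{1}{1171}} = \sqrt{\frac{24592}{1171}} = \frac{4 \sqrt{1799827}}{1171}$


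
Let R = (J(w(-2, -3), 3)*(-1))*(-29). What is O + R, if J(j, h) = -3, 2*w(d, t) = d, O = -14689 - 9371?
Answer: -24147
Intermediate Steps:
O = -24060
w(d, t) = d/2
R = -87 (R = -3*(-1)*(-29) = 3*(-29) = -87)
O + R = -24060 - 87 = -24147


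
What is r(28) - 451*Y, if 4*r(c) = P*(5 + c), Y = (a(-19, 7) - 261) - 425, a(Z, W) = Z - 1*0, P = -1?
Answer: 1271787/4 ≈ 3.1795e+5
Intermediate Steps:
a(Z, W) = Z (a(Z, W) = Z + 0 = Z)
Y = -705 (Y = (-19 - 261) - 425 = -280 - 425 = -705)
r(c) = -5/4 - c/4 (r(c) = (-(5 + c))/4 = (-5 - c)/4 = -5/4 - c/4)
r(28) - 451*Y = (-5/4 - 1/4*28) - 451*(-705) = (-5/4 - 7) + 317955 = -33/4 + 317955 = 1271787/4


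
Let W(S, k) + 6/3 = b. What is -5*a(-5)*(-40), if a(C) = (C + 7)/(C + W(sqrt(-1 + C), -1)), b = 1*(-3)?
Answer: -40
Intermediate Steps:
b = -3
W(S, k) = -5 (W(S, k) = -2 - 3 = -5)
a(C) = (7 + C)/(-5 + C) (a(C) = (C + 7)/(C - 5) = (7 + C)/(-5 + C))
-5*a(-5)*(-40) = -5*(7 - 5)/(-5 - 5)*(-40) = -5*2/(-10)*(-40) = -(-1)*2/2*(-40) = -5*(-1/5)*(-40) = 1*(-40) = -40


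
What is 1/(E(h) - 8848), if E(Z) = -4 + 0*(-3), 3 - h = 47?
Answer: -1/8852 ≈ -0.00011297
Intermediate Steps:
h = -44 (h = 3 - 1*47 = 3 - 47 = -44)
E(Z) = -4 (E(Z) = -4 + 0 = -4)
1/(E(h) - 8848) = 1/(-4 - 8848) = 1/(-8852) = -1/8852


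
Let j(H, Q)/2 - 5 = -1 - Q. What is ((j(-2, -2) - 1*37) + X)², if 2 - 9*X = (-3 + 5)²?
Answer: 51529/81 ≈ 636.16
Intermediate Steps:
j(H, Q) = 8 - 2*Q (j(H, Q) = 10 + 2*(-1 - Q) = 10 + (-2 - 2*Q) = 8 - 2*Q)
X = -2/9 (X = 2/9 - (-3 + 5)²/9 = 2/9 - ⅑*2² = 2/9 - ⅑*4 = 2/9 - 4/9 = -2/9 ≈ -0.22222)
((j(-2, -2) - 1*37) + X)² = (((8 - 2*(-2)) - 1*37) - 2/9)² = (((8 + 4) - 37) - 2/9)² = ((12 - 37) - 2/9)² = (-25 - 2/9)² = (-227/9)² = 51529/81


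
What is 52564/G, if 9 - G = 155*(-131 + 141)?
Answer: -52564/1541 ≈ -34.110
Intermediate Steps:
G = -1541 (G = 9 - 155*(-131 + 141) = 9 - 155*10 = 9 - 1*1550 = 9 - 1550 = -1541)
52564/G = 52564/(-1541) = 52564*(-1/1541) = -52564/1541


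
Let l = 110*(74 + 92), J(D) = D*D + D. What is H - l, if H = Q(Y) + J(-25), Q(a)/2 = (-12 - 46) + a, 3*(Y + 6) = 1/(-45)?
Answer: -2401382/135 ≈ -17788.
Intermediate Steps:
Y = -811/135 (Y = -6 + (⅓)/(-45) = -6 + (⅓)*(-1/45) = -6 - 1/135 = -811/135 ≈ -6.0074)
Q(a) = -116 + 2*a (Q(a) = 2*((-12 - 46) + a) = 2*(-58 + a) = -116 + 2*a)
J(D) = D + D² (J(D) = D² + D = D + D²)
l = 18260 (l = 110*166 = 18260)
H = 63718/135 (H = (-116 + 2*(-811/135)) - 25*(1 - 25) = (-116 - 1622/135) - 25*(-24) = -17282/135 + 600 = 63718/135 ≈ 471.99)
H - l = 63718/135 - 1*18260 = 63718/135 - 18260 = -2401382/135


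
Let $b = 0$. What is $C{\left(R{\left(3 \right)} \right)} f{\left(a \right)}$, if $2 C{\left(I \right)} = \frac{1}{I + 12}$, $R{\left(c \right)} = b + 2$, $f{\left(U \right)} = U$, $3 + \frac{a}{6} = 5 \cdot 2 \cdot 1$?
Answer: $\frac{3}{2} \approx 1.5$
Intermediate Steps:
$a = 42$ ($a = -18 + 6 \cdot 5 \cdot 2 \cdot 1 = -18 + 6 \cdot 10 \cdot 1 = -18 + 6 \cdot 10 = -18 + 60 = 42$)
$R{\left(c \right)} = 2$ ($R{\left(c \right)} = 0 + 2 = 2$)
$C{\left(I \right)} = \frac{1}{2 \left(12 + I\right)}$ ($C{\left(I \right)} = \frac{1}{2 \left(I + 12\right)} = \frac{1}{2 \left(12 + I\right)}$)
$C{\left(R{\left(3 \right)} \right)} f{\left(a \right)} = \frac{1}{2 \left(12 + 2\right)} 42 = \frac{1}{2 \cdot 14} \cdot 42 = \frac{1}{2} \cdot \frac{1}{14} \cdot 42 = \frac{1}{28} \cdot 42 = \frac{3}{2}$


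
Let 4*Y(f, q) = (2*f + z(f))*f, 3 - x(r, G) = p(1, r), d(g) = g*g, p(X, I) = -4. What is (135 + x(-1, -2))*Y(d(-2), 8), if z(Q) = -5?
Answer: 426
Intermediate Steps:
d(g) = g**2
x(r, G) = 7 (x(r, G) = 3 - 1*(-4) = 3 + 4 = 7)
Y(f, q) = f*(-5 + 2*f)/4 (Y(f, q) = ((2*f - 5)*f)/4 = ((-5 + 2*f)*f)/4 = (f*(-5 + 2*f))/4 = f*(-5 + 2*f)/4)
(135 + x(-1, -2))*Y(d(-2), 8) = (135 + 7)*((1/4)*(-2)**2*(-5 + 2*(-2)**2)) = 142*((1/4)*4*(-5 + 2*4)) = 142*((1/4)*4*(-5 + 8)) = 142*((1/4)*4*3) = 142*3 = 426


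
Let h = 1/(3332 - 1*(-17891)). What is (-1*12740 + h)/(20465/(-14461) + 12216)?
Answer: -3909979915759/3748726960753 ≈ -1.0430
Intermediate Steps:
h = 1/21223 (h = 1/(3332 + 17891) = 1/21223 ≈ 4.7119e-5)
(-1*12740 + h)/(20465/(-14461) + 12216) = (-1*12740 + 1/21223)/(20465/(-14461) + 12216) = (-12740 + 1/21223)/(20465*(-1/14461) + 12216) = -270381019/(21223*(-20465/14461 + 12216)) = -270381019/(21223*176635111/14461) = -270381019/21223*14461/176635111 = -3909979915759/3748726960753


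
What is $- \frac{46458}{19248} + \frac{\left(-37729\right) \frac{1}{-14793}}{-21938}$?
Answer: $- \frac{1256473898147}{520544249736} \approx -2.4138$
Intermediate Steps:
$- \frac{46458}{19248} + \frac{\left(-37729\right) \frac{1}{-14793}}{-21938} = \left(-46458\right) \frac{1}{19248} + \left(-37729\right) \left(- \frac{1}{14793}\right) \left(- \frac{1}{21938}\right) = - \frac{7743}{3208} + \frac{37729}{14793} \left(- \frac{1}{21938}\right) = - \frac{7743}{3208} - \frac{37729}{324528834} = - \frac{1256473898147}{520544249736}$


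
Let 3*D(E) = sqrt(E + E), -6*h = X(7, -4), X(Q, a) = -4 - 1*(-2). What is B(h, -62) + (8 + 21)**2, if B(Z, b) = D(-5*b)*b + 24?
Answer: 865 - 124*sqrt(155)/3 ≈ 350.40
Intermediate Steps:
X(Q, a) = -2 (X(Q, a) = -4 + 2 = -2)
h = 1/3 (h = -1/6*(-2) = 1/3 ≈ 0.33333)
D(E) = sqrt(2)*sqrt(E)/3 (D(E) = sqrt(E + E)/3 = sqrt(2*E)/3 = (sqrt(2)*sqrt(E))/3 = sqrt(2)*sqrt(E)/3)
B(Z, b) = 24 + b*sqrt(10)*sqrt(-b)/3 (B(Z, b) = (sqrt(2)*sqrt(-5*b)/3)*b + 24 = (sqrt(2)*(sqrt(5)*sqrt(-b))/3)*b + 24 = (sqrt(10)*sqrt(-b)/3)*b + 24 = b*sqrt(10)*sqrt(-b)/3 + 24 = 24 + b*sqrt(10)*sqrt(-b)/3)
B(h, -62) + (8 + 21)**2 = (24 - sqrt(10)*(-1*(-62))**(3/2)/3) + (8 + 21)**2 = (24 - sqrt(10)*62**(3/2)/3) + 29**2 = (24 - sqrt(10)*62*sqrt(62)/3) + 841 = (24 - 124*sqrt(155)/3) + 841 = 865 - 124*sqrt(155)/3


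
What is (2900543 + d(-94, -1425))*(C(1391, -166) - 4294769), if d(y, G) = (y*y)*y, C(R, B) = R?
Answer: -8887116431502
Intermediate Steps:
d(y, G) = y**3 (d(y, G) = y**2*y = y**3)
(2900543 + d(-94, -1425))*(C(1391, -166) - 4294769) = (2900543 + (-94)**3)*(1391 - 4294769) = (2900543 - 830584)*(-4293378) = 2069959*(-4293378) = -8887116431502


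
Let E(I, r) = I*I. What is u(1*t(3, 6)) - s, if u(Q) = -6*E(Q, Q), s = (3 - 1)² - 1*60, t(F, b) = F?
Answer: 2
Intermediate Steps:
E(I, r) = I²
s = -56 (s = 2² - 60 = 4 - 60 = -56)
u(Q) = -6*Q²
u(1*t(3, 6)) - s = -6*(1*3)² - 1*(-56) = -6*3² + 56 = -6*9 + 56 = -54 + 56 = 2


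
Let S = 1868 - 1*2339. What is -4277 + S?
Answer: -4748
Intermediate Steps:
S = -471 (S = 1868 - 2339 = -471)
-4277 + S = -4277 - 471 = -4748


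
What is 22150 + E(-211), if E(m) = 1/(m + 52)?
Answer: 3521849/159 ≈ 22150.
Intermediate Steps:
E(m) = 1/(52 + m)
22150 + E(-211) = 22150 + 1/(52 - 211) = 22150 + 1/(-159) = 22150 - 1/159 = 3521849/159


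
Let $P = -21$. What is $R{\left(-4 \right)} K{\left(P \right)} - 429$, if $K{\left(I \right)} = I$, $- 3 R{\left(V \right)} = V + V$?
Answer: $-485$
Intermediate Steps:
$R{\left(V \right)} = - \frac{2 V}{3}$ ($R{\left(V \right)} = - \frac{V + V}{3} = - \frac{2 V}{3}$)
$R{\left(-4 \right)} K{\left(P \right)} - 429 = \left(- \frac{2}{3}\right) \left(-4\right) \left(-21\right) - 429 = \frac{8}{3} \left(-21\right) - 429 = -56 - 429 = -485$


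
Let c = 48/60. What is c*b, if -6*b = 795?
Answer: -106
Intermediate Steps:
b = -265/2 (b = -⅙*795 = -265/2 ≈ -132.50)
c = ⅘ (c = 48*(1/60) = ⅘ ≈ 0.80000)
c*b = (⅘)*(-265/2) = -106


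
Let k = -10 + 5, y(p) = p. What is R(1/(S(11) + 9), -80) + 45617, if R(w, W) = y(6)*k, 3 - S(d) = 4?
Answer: 45587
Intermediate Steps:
S(d) = -1 (S(d) = 3 - 1*4 = 3 - 4 = -1)
k = -5
R(w, W) = -30 (R(w, W) = 6*(-5) = -30)
R(1/(S(11) + 9), -80) + 45617 = -30 + 45617 = 45587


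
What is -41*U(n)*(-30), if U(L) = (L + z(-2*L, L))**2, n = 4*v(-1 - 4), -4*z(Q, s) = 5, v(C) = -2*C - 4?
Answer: 5092815/8 ≈ 6.3660e+5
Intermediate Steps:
v(C) = -4 - 2*C
z(Q, s) = -5/4 (z(Q, s) = -1/4*5 = -5/4)
n = 24 (n = 4*(-4 - 2*(-1 - 4)) = 4*(-4 - 2*(-5)) = 4*(-4 + 10) = 4*6 = 24)
U(L) = (-5/4 + L)**2 (U(L) = (L - 5/4)**2 = (-5/4 + L)**2)
-41*U(n)*(-30) = -41*(-5 + 4*24)**2/16*(-30) = -41*(-5 + 96)**2/16*(-30) = -41*91**2/16*(-30) = -41*8281/16*(-30) = -339521/16*(-30) = 5092815/8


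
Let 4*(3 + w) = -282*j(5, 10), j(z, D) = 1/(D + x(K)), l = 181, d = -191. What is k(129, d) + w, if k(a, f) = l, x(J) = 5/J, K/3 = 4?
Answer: 21404/125 ≈ 171.23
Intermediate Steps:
K = 12 (K = 3*4 = 12)
j(z, D) = 1/(5/12 + D) (j(z, D) = 1/(D + 5/12) = 1/(5/12 + D))
k(a, f) = 181
w = -1221/125 (w = -3 + (-3384/(5 + 12*10))/4 = -3 + (-3384/(5 + 120))/4 = -3 + (-3384/125)/4 = -3 + (-282*12/125)/4 = -3 + (¼)*(-3384/125) = -3 - 846/125 = -1221/125 ≈ -9.7680)
k(129, d) + w = 181 - 1221/125 = 21404/125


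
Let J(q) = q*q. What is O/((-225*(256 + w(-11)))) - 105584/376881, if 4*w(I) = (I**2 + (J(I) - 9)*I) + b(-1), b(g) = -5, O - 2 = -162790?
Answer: -20632700476/650119725 ≈ -31.737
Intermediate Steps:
J(q) = q**2
O = -162788 (O = 2 - 162790 = -162788)
w(I) = -5/4 + I**2/4 + I*(-9 + I**2)/4 (w(I) = ((I**2 + (I**2 - 9)*I) - 5)/4 = ((I**2 + (-9 + I**2)*I) - 5)/4 = ((I**2 + I*(-9 + I**2)) - 5)/4 = (-5 + I**2 + I*(-9 + I**2))/4 = -5/4 + I**2/4 + I*(-9 + I**2)/4)
O/((-225*(256 + w(-11)))) - 105584/376881 = -162788*(-1/(225*(256 + (-5/4 - 9/4*(-11) + (1/4)*(-11)**2 + (1/4)*(-11)**3)))) - 105584/376881 = -162788*(-1/(225*(256 + (-5/4 + 99/4 + (1/4)*121 + (1/4)*(-1331))))) - 105584*1/376881 = -162788*(-1/(225*(256 + (-5/4 + 99/4 + 121/4 - 1331/4)))) - 105584/376881 = -162788*(-1/(225*(256 - 279))) - 105584/376881 = -162788/((-225*(-23))) - 105584/376881 = -162788/5175 - 105584/376881 = -20632700476/650119725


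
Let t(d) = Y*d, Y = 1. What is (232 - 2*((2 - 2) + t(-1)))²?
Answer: 54756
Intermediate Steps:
t(d) = d (t(d) = 1*d = d)
(232 - 2*((2 - 2) + t(-1)))² = (232 - 2*((2 - 2) - 1))² = (232 - 2*(0 - 1))² = (232 - 2*(-1))² = (232 + 2)² = 234² = 54756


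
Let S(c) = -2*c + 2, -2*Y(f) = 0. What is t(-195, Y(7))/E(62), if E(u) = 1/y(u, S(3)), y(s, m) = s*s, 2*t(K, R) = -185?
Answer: -355570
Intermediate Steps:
Y(f) = 0 (Y(f) = -½*0 = 0)
S(c) = 2 - 2*c
t(K, R) = -185/2 (t(K, R) = (½)*(-185) = -185/2)
y(s, m) = s²
E(u) = u⁻² (E(u) = 1/(u²) = u⁻²)
t(-195, Y(7))/E(62) = -185/(2*(62⁻²)) = -185/(2*1/3844) = -185/2*3844 = -355570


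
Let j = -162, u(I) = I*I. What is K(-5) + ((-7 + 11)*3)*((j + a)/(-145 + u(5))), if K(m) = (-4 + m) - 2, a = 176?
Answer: -62/5 ≈ -12.400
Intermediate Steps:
u(I) = I²
K(m) = -6 + m
K(-5) + ((-7 + 11)*3)*((j + a)/(-145 + u(5))) = (-6 - 5) + ((-7 + 11)*3)*((-162 + 176)/(-145 + 5²)) = -11 + (4*3)*(14/(-145 + 25)) = -11 + 12*(14/(-120)) = -11 + 12*(14*(-1/120)) = -11 + 12*(-7/60) = -11 - 7/5 = -62/5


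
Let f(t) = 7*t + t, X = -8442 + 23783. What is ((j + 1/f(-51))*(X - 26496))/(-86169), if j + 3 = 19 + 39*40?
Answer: 7172743085/35156952 ≈ 204.02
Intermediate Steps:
X = 15341
f(t) = 8*t
j = 1576 (j = -3 + (19 + 39*40) = -3 + (19 + 1560) = -3 + 1579 = 1576)
((j + 1/f(-51))*(X - 26496))/(-86169) = ((1576 + 1/(8*(-51)))*(15341 - 26496))/(-86169) = ((1576 + 1/(-408))*(-11155))*(-1/86169) = ((1576 - 1/408)*(-11155))*(-1/86169) = ((643007/408)*(-11155))*(-1/86169) = -7172743085/408*(-1/86169) = 7172743085/35156952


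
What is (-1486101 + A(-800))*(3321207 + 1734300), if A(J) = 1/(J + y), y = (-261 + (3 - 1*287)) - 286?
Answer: -12253693232441124/1631 ≈ -7.5130e+12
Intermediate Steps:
y = -831 (y = (-261 + (3 - 287)) - 286 = (-261 - 284) - 286 = -545 - 286 = -831)
A(J) = 1/(-831 + J) (A(J) = 1/(J - 831) = 1/(-831 + J))
(-1486101 + A(-800))*(3321207 + 1734300) = (-1486101 + 1/(-831 - 800))*(3321207 + 1734300) = (-1486101 + 1/(-1631))*5055507 = (-1486101 - 1/1631)*5055507 = -2423830732/1631*5055507 = -12253693232441124/1631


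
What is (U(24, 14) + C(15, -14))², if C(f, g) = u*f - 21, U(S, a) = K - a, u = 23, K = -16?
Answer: 86436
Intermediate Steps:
U(S, a) = -16 - a
C(f, g) = -21 + 23*f (C(f, g) = 23*f - 21 = -21 + 23*f)
(U(24, 14) + C(15, -14))² = ((-16 - 1*14) + (-21 + 23*15))² = ((-16 - 14) + (-21 + 345))² = (-30 + 324)² = 294² = 86436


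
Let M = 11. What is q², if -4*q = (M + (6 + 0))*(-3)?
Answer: 2601/16 ≈ 162.56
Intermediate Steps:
q = 51/4 (q = -(11 + (6 + 0))*(-3)/4 = -(11 + 6)*(-3)/4 = -17*(-3)/4 = -¼*(-51) = 51/4 ≈ 12.750)
q² = (51/4)² = 2601/16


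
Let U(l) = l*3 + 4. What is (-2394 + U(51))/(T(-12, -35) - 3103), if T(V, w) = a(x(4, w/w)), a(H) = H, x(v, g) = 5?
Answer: 2237/3098 ≈ 0.72208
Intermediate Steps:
U(l) = 4 + 3*l (U(l) = 3*l + 4 = 4 + 3*l)
T(V, w) = 5
(-2394 + U(51))/(T(-12, -35) - 3103) = (-2394 + (4 + 3*51))/(5 - 3103) = (-2394 + (4 + 153))/(-3098) = (-2394 + 157)*(-1/3098) = -2237*(-1/3098) = 2237/3098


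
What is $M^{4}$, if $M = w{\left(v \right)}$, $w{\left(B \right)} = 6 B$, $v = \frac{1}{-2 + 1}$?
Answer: $1296$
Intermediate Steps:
$v = -1$ ($v = \frac{1}{-1} = -1$)
$M = -6$ ($M = 6 \left(-1\right) = -6$)
$M^{4} = \left(-6\right)^{4} = 1296$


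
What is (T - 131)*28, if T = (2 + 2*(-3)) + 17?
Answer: -3304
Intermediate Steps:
T = 13 (T = (2 - 6) + 17 = -4 + 17 = 13)
(T - 131)*28 = (13 - 131)*28 = -118*28 = -3304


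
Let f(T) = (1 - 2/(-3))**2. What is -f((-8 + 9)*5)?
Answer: -25/9 ≈ -2.7778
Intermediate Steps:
f(T) = 25/9 (f(T) = (1 - 2*(-1/3))**2 = (1 + 2/3)**2 = (5/3)**2 = 25/9)
-f((-8 + 9)*5) = -1*25/9 = -25/9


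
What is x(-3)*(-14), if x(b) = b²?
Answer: -126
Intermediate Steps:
x(-3)*(-14) = (-3)²*(-14) = 9*(-14) = -126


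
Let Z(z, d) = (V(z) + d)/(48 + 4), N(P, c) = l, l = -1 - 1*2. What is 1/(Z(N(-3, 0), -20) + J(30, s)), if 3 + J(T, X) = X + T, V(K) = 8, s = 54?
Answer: 13/1050 ≈ 0.012381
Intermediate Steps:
l = -3 (l = -1 - 2 = -3)
N(P, c) = -3
J(T, X) = -3 + T + X (J(T, X) = -3 + (X + T) = -3 + (T + X) = -3 + T + X)
Z(z, d) = 2/13 + d/52 (Z(z, d) = (8 + d)/(48 + 4) = (8 + d)/52 = (8 + d)*(1/52) = 2/13 + d/52)
1/(Z(N(-3, 0), -20) + J(30, s)) = 1/((2/13 + (1/52)*(-20)) + (-3 + 30 + 54)) = 1/((2/13 - 5/13) + 81) = 1/(-3/13 + 81) = 1/(1050/13) = 13/1050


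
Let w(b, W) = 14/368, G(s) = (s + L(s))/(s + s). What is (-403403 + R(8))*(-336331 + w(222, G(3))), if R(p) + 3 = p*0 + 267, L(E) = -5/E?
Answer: 24948215491683/184 ≈ 1.3559e+11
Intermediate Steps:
G(s) = (s - 5/s)/(2*s) (G(s) = (s - 5/s)/(s + s) = (s - 5/s)/((2*s)) = (s - 5/s)*(1/(2*s)) = (s - 5/s)/(2*s))
R(p) = 264 (R(p) = -3 + (p*0 + 267) = -3 + (0 + 267) = -3 + 267 = 264)
w(b, W) = 7/184 (w(b, W) = 14*(1/368) = 7/184)
(-403403 + R(8))*(-336331 + w(222, G(3))) = (-403403 + 264)*(-336331 + 7/184) = -403139*(-61884897/184) = 24948215491683/184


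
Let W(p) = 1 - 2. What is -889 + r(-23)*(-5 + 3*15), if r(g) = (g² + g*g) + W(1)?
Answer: 41391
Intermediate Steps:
W(p) = -1
r(g) = -1 + 2*g² (r(g) = (g² + g*g) - 1 = (g² + g²) - 1 = 2*g² - 1 = -1 + 2*g²)
-889 + r(-23)*(-5 + 3*15) = -889 + (-1 + 2*(-23)²)*(-5 + 3*15) = -889 + (-1 + 2*529)*(-5 + 45) = -889 + (-1 + 1058)*40 = -889 + 1057*40 = -889 + 42280 = 41391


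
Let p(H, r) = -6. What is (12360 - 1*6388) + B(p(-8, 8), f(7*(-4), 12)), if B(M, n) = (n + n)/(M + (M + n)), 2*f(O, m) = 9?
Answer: 29854/5 ≈ 5970.8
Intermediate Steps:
f(O, m) = 9/2 (f(O, m) = (½)*9 = 9/2)
B(M, n) = 2*n/(n + 2*M) (B(M, n) = (2*n)/(n + 2*M) = 2*n/(n + 2*M))
(12360 - 1*6388) + B(p(-8, 8), f(7*(-4), 12)) = (12360 - 1*6388) + 2*(9/2)/(9/2 + 2*(-6)) = (12360 - 6388) + 2*(9/2)/(9/2 - 12) = 5972 + 2*(9/2)/(-15/2) = 5972 + 2*(9/2)*(-2/15) = 5972 - 6/5 = 29854/5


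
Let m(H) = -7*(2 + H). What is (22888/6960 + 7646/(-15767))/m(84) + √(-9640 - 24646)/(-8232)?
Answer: -38457367/8257808580 - I*√34286/8232 ≈ -0.0046571 - 0.022493*I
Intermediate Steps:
m(H) = -14 - 7*H
(22888/6960 + 7646/(-15767))/m(84) + √(-9640 - 24646)/(-8232) = (22888/6960 + 7646/(-15767))/(-14 - 7*84) + √(-9640 - 24646)/(-8232) = (22888*(1/6960) + 7646*(-1/15767))/(-14 - 588) + √(-34286)*(-1/8232) = (2861/870 - 7646/15767)/(-602) + (I*√34286)*(-1/8232) = (38457367/13717290)*(-1/602) - I*√34286/8232 = -38457367/8257808580 - I*√34286/8232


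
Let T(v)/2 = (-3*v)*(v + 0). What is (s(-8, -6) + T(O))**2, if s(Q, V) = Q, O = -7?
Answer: 91204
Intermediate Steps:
T(v) = -6*v**2 (T(v) = 2*((-3*v)*(v + 0)) = 2*((-3*v)*v) = 2*(-3*v**2) = -6*v**2)
(s(-8, -6) + T(O))**2 = (-8 - 6*(-7)**2)**2 = (-8 - 6*49)**2 = (-8 - 294)**2 = (-302)**2 = 91204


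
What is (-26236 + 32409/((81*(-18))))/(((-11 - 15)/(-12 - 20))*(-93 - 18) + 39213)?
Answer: -34030664/50703165 ≈ -0.67117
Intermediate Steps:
(-26236 + 32409/((81*(-18))))/(((-11 - 15)/(-12 - 20))*(-93 - 18) + 39213) = (-26236 + 32409/(-1458))/(-26/(-32)*(-111) + 39213) = (-26236 + 32409*(-1/1458))/(-26*(-1/32)*(-111) + 39213) = (-26236 - 3601/162)/((13/16)*(-111) + 39213) = -4253833/(162*(-1443/16 + 39213)) = -4253833/(162*625965/16) = -4253833/162*16/625965 = -34030664/50703165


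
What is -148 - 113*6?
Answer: -826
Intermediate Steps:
-148 - 113*6 = -148 - 678 = -826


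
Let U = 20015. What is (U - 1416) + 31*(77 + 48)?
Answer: 22474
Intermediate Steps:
(U - 1416) + 31*(77 + 48) = (20015 - 1416) + 31*(77 + 48) = 18599 + 31*125 = 18599 + 3875 = 22474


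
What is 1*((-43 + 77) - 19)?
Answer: 15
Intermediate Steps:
1*((-43 + 77) - 19) = 1*(34 - 19) = 1*15 = 15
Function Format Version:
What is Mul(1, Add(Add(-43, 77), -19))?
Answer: 15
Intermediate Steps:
Mul(1, Add(Add(-43, 77), -19)) = Mul(1, Add(34, -19)) = Mul(1, 15) = 15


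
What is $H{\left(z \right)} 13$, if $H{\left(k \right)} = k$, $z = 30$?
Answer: $390$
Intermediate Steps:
$H{\left(z \right)} 13 = 30 \cdot 13 = 390$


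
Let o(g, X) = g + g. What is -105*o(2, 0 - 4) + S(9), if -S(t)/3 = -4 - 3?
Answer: -399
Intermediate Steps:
o(g, X) = 2*g
S(t) = 21 (S(t) = -3*(-4 - 3) = -3*(-7) = 21)
-105*o(2, 0 - 4) + S(9) = -210*2 + 21 = -105*4 + 21 = -420 + 21 = -399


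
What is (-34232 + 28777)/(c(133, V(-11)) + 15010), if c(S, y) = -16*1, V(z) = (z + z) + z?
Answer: -5455/14994 ≈ -0.36381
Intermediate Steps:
V(z) = 3*z (V(z) = 2*z + z = 3*z)
c(S, y) = -16
(-34232 + 28777)/(c(133, V(-11)) + 15010) = (-34232 + 28777)/(-16 + 15010) = -5455/14994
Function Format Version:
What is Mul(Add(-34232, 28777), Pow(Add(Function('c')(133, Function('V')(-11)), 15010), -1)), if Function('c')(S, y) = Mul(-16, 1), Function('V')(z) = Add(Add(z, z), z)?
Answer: Rational(-5455, 14994) ≈ -0.36381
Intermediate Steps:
Function('V')(z) = Mul(3, z) (Function('V')(z) = Add(Mul(2, z), z) = Mul(3, z))
Function('c')(S, y) = -16
Mul(Add(-34232, 28777), Pow(Add(Function('c')(133, Function('V')(-11)), 15010), -1)) = Mul(Add(-34232, 28777), Pow(Add(-16, 15010), -1)) = Mul(-5455, Pow(14994, -1)) = Mul(-5455, Rational(1, 14994)) = Rational(-5455, 14994)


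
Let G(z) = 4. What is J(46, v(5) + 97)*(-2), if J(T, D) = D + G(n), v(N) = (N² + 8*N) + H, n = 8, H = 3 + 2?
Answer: -342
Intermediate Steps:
H = 5
v(N) = 5 + N² + 8*N (v(N) = (N² + 8*N) + 5 = 5 + N² + 8*N)
J(T, D) = 4 + D (J(T, D) = D + 4 = 4 + D)
J(46, v(5) + 97)*(-2) = (4 + ((5 + 5² + 8*5) + 97))*(-2) = (4 + ((5 + 25 + 40) + 97))*(-2) = (4 + (70 + 97))*(-2) = (4 + 167)*(-2) = 171*(-2) = -342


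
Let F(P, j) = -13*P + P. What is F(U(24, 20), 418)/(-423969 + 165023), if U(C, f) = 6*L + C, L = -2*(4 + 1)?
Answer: -216/129473 ≈ -0.0016683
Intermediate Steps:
L = -10 (L = -2*5 = -10)
U(C, f) = -60 + C (U(C, f) = 6*(-10) + C = -60 + C)
F(P, j) = -12*P
F(U(24, 20), 418)/(-423969 + 165023) = (-12*(-60 + 24))/(-423969 + 165023) = -12*(-36)/(-258946) = 432*(-1/258946) = -216/129473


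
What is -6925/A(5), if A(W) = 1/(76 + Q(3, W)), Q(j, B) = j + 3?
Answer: -567850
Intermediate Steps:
Q(j, B) = 3 + j
A(W) = 1/82 (A(W) = 1/(76 + (3 + 3)) = 1/(76 + 6) = 1/82)
-6925/A(5) = -6925/1/82 = -6925*82 = -567850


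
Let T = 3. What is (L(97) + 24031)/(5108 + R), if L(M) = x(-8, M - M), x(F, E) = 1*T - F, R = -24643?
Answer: -24042/19535 ≈ -1.2307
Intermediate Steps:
x(F, E) = 3 - F (x(F, E) = 1*3 - F = 3 - F)
L(M) = 11 (L(M) = 3 - 1*(-8) = 3 + 8 = 11)
(L(97) + 24031)/(5108 + R) = (11 + 24031)/(5108 - 24643) = 24042/(-19535) = 24042*(-1/19535) = -24042/19535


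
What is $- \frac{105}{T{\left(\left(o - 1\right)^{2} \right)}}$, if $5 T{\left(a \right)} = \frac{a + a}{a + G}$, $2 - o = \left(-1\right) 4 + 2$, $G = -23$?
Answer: $\frac{1225}{3} \approx 408.33$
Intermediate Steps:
$o = 4$ ($o = 2 - \left(\left(-1\right) 4 + 2\right) = 2 - \left(-4 + 2\right) = 2 - -2 = 2 + 2 = 4$)
$T{\left(a \right)} = \frac{2 a}{5 \left(-23 + a\right)}$ ($T{\left(a \right)} = \frac{\left(a + a\right) \frac{1}{a - 23}}{5} = \frac{2 a \frac{1}{-23 + a}}{5} = \frac{2 a}{5 \left(-23 + a\right)}$)
$- \frac{105}{T{\left(\left(o - 1\right)^{2} \right)}} = - \frac{105}{\frac{2}{5} \left(4 - 1\right)^{2} \frac{1}{-23 + \left(4 - 1\right)^{2}}} = - \frac{105}{\frac{2}{5} \cdot 3^{2} \frac{1}{-23 + 3^{2}}} = - \frac{105}{\frac{2}{5} \cdot 9 \frac{1}{-23 + 9}} = - \frac{105}{\frac{2}{5} \cdot 9 \frac{1}{-14}} = - \frac{105}{\frac{2}{5} \cdot 9 \left(- \frac{1}{14}\right)} = - \frac{105}{- \frac{9}{35}} = \left(-105\right) \left(- \frac{35}{9}\right) = \frac{1225}{3}$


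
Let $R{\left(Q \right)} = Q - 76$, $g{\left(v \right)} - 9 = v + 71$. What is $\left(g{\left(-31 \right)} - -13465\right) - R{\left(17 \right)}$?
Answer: $13573$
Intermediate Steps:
$g{\left(v \right)} = 80 + v$ ($g{\left(v \right)} = 9 + \left(v + 71\right) = 9 + \left(71 + v\right) = 80 + v$)
$R{\left(Q \right)} = -76 + Q$ ($R{\left(Q \right)} = Q + \left(-79 + 3\right) = Q - 76 = -76 + Q$)
$\left(g{\left(-31 \right)} - -13465\right) - R{\left(17 \right)} = \left(\left(80 - 31\right) - -13465\right) - \left(-76 + 17\right) = \left(49 + 13465\right) - -59 = 13514 + 59 = 13573$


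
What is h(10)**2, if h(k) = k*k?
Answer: 10000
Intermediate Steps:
h(k) = k**2
h(10)**2 = (10**2)**2 = 100**2 = 10000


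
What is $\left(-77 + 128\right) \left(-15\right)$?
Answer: $-765$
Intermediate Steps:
$\left(-77 + 128\right) \left(-15\right) = 51 \left(-15\right) = -765$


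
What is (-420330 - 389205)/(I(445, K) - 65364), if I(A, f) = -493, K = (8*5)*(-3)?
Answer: 809535/65857 ≈ 12.292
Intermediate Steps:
K = -120 (K = 40*(-3) = -120)
(-420330 - 389205)/(I(445, K) - 65364) = (-420330 - 389205)/(-493 - 65364) = -809535/(-65857) = -809535*(-1/65857) = 809535/65857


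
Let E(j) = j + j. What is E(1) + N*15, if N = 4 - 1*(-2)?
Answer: 92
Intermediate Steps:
E(j) = 2*j
N = 6 (N = 4 + 2 = 6)
E(1) + N*15 = 2*1 + 6*15 = 2 + 90 = 92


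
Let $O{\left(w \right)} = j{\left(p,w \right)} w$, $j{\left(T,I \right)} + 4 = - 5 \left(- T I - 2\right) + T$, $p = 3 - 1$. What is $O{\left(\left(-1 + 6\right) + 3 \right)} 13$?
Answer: $9152$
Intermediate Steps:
$p = 2$
$j{\left(T,I \right)} = 6 + T + 5 I T$ ($j{\left(T,I \right)} = -4 + \left(- 5 \left(- T I - 2\right) + T\right) = -4 + \left(- 5 \left(- I T - 2\right) + T\right) = -4 + \left(- 5 \left(-2 - I T\right) + T\right) = -4 + \left(\left(10 + 5 I T\right) + T\right) = -4 + \left(10 + T + 5 I T\right) = 6 + T + 5 I T$)
$O{\left(w \right)} = w \left(8 + 10 w\right)$ ($O{\left(w \right)} = \left(6 + 2 + 5 w 2\right) w = \left(6 + 2 + 10 w\right) w = \left(8 + 10 w\right) w = w \left(8 + 10 w\right)$)
$O{\left(\left(-1 + 6\right) + 3 \right)} 13 = 2 \left(\left(-1 + 6\right) + 3\right) \left(4 + 5 \left(\left(-1 + 6\right) + 3\right)\right) 13 = 2 \left(5 + 3\right) \left(4 + 5 \left(5 + 3\right)\right) 13 = 2 \cdot 8 \left(4 + 5 \cdot 8\right) 13 = 2 \cdot 8 \left(4 + 40\right) 13 = 2 \cdot 8 \cdot 44 \cdot 13 = 704 \cdot 13 = 9152$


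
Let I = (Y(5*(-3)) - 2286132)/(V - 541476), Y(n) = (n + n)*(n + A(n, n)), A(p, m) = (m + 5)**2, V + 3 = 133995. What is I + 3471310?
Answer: 2381322513/686 ≈ 3.4713e+6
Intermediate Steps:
V = 133992 (V = -3 + 133995 = 133992)
A(p, m) = (5 + m)**2
Y(n) = 2*n*(n + (5 + n)**2) (Y(n) = (n + n)*(n + (5 + n)**2) = (2*n)*(n + (5 + n)**2) = 2*n*(n + (5 + n)**2))
I = 3853/686 (I = (2*(5*(-3))*(5*(-3) + (5 + 5*(-3))**2) - 2286132)/(133992 - 541476) = (2*(-15)*(-15 + (5 - 15)**2) - 2286132)/(-407484) = (2*(-15)*(-15 + (-10)**2) - 2286132)*(-1/407484) = (2*(-15)*(-15 + 100) - 2286132)*(-1/407484) = (2*(-15)*85 - 2286132)*(-1/407484) = (-2550 - 2286132)*(-1/407484) = -2288682*(-1/407484) = 3853/686 ≈ 5.6166)
I + 3471310 = 3853/686 + 3471310 = 2381322513/686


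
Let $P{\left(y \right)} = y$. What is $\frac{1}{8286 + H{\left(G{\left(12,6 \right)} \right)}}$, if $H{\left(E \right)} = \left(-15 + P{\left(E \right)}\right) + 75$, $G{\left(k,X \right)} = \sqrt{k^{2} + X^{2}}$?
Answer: $\frac{1391}{11609256} - \frac{\sqrt{5}}{11609256} \approx 0.00011963$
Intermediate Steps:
$G{\left(k,X \right)} = \sqrt{X^{2} + k^{2}}$
$H{\left(E \right)} = 60 + E$ ($H{\left(E \right)} = \left(-15 + E\right) + 75 = 60 + E$)
$\frac{1}{8286 + H{\left(G{\left(12,6 \right)} \right)}} = \frac{1}{8286 + \left(60 + \sqrt{6^{2} + 12^{2}}\right)} = \frac{1}{8286 + \left(60 + \sqrt{36 + 144}\right)} = \frac{1}{8286 + \left(60 + \sqrt{180}\right)} = \frac{1}{8286 + \left(60 + 6 \sqrt{5}\right)} = \frac{1}{8346 + 6 \sqrt{5}}$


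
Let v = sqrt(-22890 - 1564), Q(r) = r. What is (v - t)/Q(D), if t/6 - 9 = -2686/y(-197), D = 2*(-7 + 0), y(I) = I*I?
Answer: 1039785/271663 - I*sqrt(24454)/14 ≈ 3.8275 - 11.17*I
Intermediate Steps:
y(I) = I**2
D = -14 (D = 2*(-7) = -14)
t = 2079570/38809 (t = 54 + 6*(-2686/((-197)**2)) = 54 + 6*(-2686/38809) = 54 - 16116/38809 = 2079570/38809 ≈ 53.585)
v = I*sqrt(24454) (v = sqrt(-24454) = I*sqrt(24454) ≈ 156.38*I)
(v - t)/Q(D) = (I*sqrt(24454) - 1*2079570/38809)/(-14) = (I*sqrt(24454) - 2079570/38809)*(-1/14) = (-2079570/38809 + I*sqrt(24454))*(-1/14) = 1039785/271663 - I*sqrt(24454)/14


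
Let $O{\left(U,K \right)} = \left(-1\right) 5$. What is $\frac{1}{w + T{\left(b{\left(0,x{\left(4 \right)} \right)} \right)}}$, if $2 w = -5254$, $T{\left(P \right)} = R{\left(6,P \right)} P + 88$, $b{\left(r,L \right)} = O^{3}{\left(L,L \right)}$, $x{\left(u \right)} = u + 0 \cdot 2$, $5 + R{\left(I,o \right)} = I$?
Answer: $- \frac{1}{2664} \approx -0.00037538$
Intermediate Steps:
$R{\left(I,o \right)} = -5 + I$
$O{\left(U,K \right)} = -5$
$x{\left(u \right)} = u$ ($x{\left(u \right)} = u + 0 = u$)
$b{\left(r,L \right)} = -125$ ($b{\left(r,L \right)} = \left(-5\right)^{3} = -125$)
$T{\left(P \right)} = 88 + P$ ($T{\left(P \right)} = \left(-5 + 6\right) P + 88 = 1 P + 88 = P + 88 = 88 + P$)
$w = -2627$ ($w = \frac{1}{2} \left(-5254\right) = -2627$)
$\frac{1}{w + T{\left(b{\left(0,x{\left(4 \right)} \right)} \right)}} = \frac{1}{-2627 + \left(88 - 125\right)} = \frac{1}{-2627 - 37} = \frac{1}{-2664} = - \frac{1}{2664}$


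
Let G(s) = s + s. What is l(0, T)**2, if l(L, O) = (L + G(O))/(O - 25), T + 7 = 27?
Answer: 64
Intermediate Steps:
G(s) = 2*s
T = 20 (T = -7 + 27 = 20)
l(L, O) = (L + 2*O)/(-25 + O) (l(L, O) = (L + 2*O)/(O - 25) = (L + 2*O)/(-25 + O))
l(0, T)**2 = ((0 + 2*20)/(-25 + 20))**2 = ((0 + 40)/(-5))**2 = (-1/5*40)**2 = (-8)**2 = 64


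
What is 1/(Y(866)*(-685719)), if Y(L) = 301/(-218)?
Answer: 2/1893591 ≈ 1.0562e-6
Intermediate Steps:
Y(L) = -301/218 (Y(L) = 301*(-1/218) = -301/218)
1/(Y(866)*(-685719)) = 1/(-301/218*(-685719)) = -218/301*(-1/685719) = 2/1893591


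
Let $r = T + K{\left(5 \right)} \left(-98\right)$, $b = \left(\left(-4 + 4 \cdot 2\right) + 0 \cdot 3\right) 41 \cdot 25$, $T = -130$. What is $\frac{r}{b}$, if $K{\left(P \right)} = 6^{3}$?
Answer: $- \frac{10649}{2050} \approx -5.1946$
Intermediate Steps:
$K{\left(P \right)} = 216$
$b = 4100$ ($b = \left(\left(-4 + 8\right) + 0\right) 41 \cdot 25 = \left(4 + 0\right) 41 \cdot 25 = 4 \cdot 41 \cdot 25 = 164 \cdot 25 = 4100$)
$r = -21298$ ($r = -130 + 216 \left(-98\right) = -130 - 21168 = -21298$)
$\frac{r}{b} = - \frac{21298}{4100} = \left(-21298\right) \frac{1}{4100} = - \frac{10649}{2050}$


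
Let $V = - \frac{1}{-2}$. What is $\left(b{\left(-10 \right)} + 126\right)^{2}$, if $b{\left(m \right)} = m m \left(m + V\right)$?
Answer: $678976$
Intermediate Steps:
$V = \frac{1}{2}$ ($V = \left(-1\right) \left(- \frac{1}{2}\right) = \frac{1}{2} \approx 0.5$)
$b{\left(m \right)} = m^{2} \left(\frac{1}{2} + m\right)$ ($b{\left(m \right)} = m m \left(m + \frac{1}{2}\right) = m m \left(\frac{1}{2} + m\right) = m^{2} \left(\frac{1}{2} + m\right)$)
$\left(b{\left(-10 \right)} + 126\right)^{2} = \left(\left(-10\right)^{2} \left(\frac{1}{2} - 10\right) + 126\right)^{2} = \left(100 \left(- \frac{19}{2}\right) + 126\right)^{2} = \left(-950 + 126\right)^{2} = \left(-824\right)^{2} = 678976$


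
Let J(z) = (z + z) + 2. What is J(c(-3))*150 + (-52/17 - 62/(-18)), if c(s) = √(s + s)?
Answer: 45959/153 + 300*I*√6 ≈ 300.39 + 734.85*I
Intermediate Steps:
c(s) = √2*√s (c(s) = √(2*s) = √2*√s)
J(z) = 2 + 2*z (J(z) = 2*z + 2 = 2 + 2*z)
J(c(-3))*150 + (-52/17 - 62/(-18)) = (2 + 2*(√2*√(-3)))*150 + (-52/17 - 62/(-18)) = (2 + 2*(√2*(I*√3)))*150 + (-52*1/17 - 62*(-1/18)) = (2 + 2*(I*√6))*150 + (-52/17 + 31/9) = (2 + 2*I*√6)*150 + 59/153 = (300 + 300*I*√6) + 59/153 = 45959/153 + 300*I*√6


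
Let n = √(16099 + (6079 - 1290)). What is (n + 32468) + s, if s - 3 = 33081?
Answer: 65552 + 2*√5222 ≈ 65697.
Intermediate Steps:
s = 33084 (s = 3 + 33081 = 33084)
n = 2*√5222 (n = √(16099 + 4789) = √20888 = 2*√5222 ≈ 144.53)
(n + 32468) + s = (2*√5222 + 32468) + 33084 = (32468 + 2*√5222) + 33084 = 65552 + 2*√5222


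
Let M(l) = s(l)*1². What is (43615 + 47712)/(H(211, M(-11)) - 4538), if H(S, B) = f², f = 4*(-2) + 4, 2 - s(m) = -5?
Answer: -91327/4522 ≈ -20.196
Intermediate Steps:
s(m) = 7 (s(m) = 2 - 1*(-5) = 2 + 5 = 7)
M(l) = 7 (M(l) = 7*1² = 7*1 = 7)
f = -4 (f = -8 + 4 = -4)
H(S, B) = 16 (H(S, B) = (-4)² = 16)
(43615 + 47712)/(H(211, M(-11)) - 4538) = (43615 + 47712)/(16 - 4538) = 91327/(-4522) = 91327*(-1/4522) = -91327/4522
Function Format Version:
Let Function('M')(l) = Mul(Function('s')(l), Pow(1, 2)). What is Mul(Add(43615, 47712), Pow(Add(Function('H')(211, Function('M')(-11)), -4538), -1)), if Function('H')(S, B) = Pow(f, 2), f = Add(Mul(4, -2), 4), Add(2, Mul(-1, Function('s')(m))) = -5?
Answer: Rational(-91327, 4522) ≈ -20.196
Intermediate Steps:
Function('s')(m) = 7 (Function('s')(m) = Add(2, Mul(-1, -5)) = Add(2, 5) = 7)
Function('M')(l) = 7 (Function('M')(l) = Mul(7, Pow(1, 2)) = Mul(7, 1) = 7)
f = -4 (f = Add(-8, 4) = -4)
Function('H')(S, B) = 16 (Function('H')(S, B) = Pow(-4, 2) = 16)
Mul(Add(43615, 47712), Pow(Add(Function('H')(211, Function('M')(-11)), -4538), -1)) = Mul(Add(43615, 47712), Pow(Add(16, -4538), -1)) = Mul(91327, Pow(-4522, -1)) = Mul(91327, Rational(-1, 4522)) = Rational(-91327, 4522)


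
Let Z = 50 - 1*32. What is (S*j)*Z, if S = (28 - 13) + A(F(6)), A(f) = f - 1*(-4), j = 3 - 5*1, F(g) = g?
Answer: -900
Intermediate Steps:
j = -2 (j = 3 - 5 = -2)
Z = 18 (Z = 50 - 32 = 18)
A(f) = 4 + f (A(f) = f + 4 = 4 + f)
S = 25 (S = (28 - 13) + (4 + 6) = 15 + 10 = 25)
(S*j)*Z = (25*(-2))*18 = -50*18 = -900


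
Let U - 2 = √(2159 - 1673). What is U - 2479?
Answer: -2477 + 9*√6 ≈ -2455.0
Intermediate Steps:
U = 2 + 9*√6 (U = 2 + √(2159 - 1673) = 2 + √486 = 2 + 9*√6 ≈ 24.045)
U - 2479 = (2 + 9*√6) - 2479 = -2477 + 9*√6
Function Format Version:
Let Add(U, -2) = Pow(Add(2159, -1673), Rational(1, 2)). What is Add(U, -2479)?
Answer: Add(-2477, Mul(9, Pow(6, Rational(1, 2)))) ≈ -2455.0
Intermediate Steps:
U = Add(2, Mul(9, Pow(6, Rational(1, 2)))) (U = Add(2, Pow(Add(2159, -1673), Rational(1, 2))) = Add(2, Pow(486, Rational(1, 2))) = Add(2, Mul(9, Pow(6, Rational(1, 2)))) ≈ 24.045)
Add(U, -2479) = Add(Add(2, Mul(9, Pow(6, Rational(1, 2)))), -2479) = Add(-2477, Mul(9, Pow(6, Rational(1, 2))))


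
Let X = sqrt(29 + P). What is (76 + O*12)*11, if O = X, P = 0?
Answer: 836 + 132*sqrt(29) ≈ 1546.8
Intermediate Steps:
X = sqrt(29) (X = sqrt(29 + 0) = sqrt(29) ≈ 5.3852)
O = sqrt(29) ≈ 5.3852
(76 + O*12)*11 = (76 + sqrt(29)*12)*11 = (76 + 12*sqrt(29))*11 = 836 + 132*sqrt(29)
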